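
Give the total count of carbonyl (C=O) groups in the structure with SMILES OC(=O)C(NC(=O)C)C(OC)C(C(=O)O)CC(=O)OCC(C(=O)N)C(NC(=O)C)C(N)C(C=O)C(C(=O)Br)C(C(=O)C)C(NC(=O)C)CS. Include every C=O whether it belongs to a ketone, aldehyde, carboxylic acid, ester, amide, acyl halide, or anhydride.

HOOC: carboxylic acid, 1 C=O (running total 1).
CH(NHCOCH3): amide, 1 C=O (running total 2).
CH(COOH): carboxylic acid, 1 C=O (running total 3).
CH2COOCH2: ester, 1 C=O (running total 4).
CH(CONH2): amide, 1 C=O (running total 5).
CH(NHCOCH3): amide, 1 C=O (running total 6).
CH(CHO): aldehyde, 1 C=O (running total 7).
CH(COBr): acyl halide, 1 C=O (running total 8).
CH(COCH3): ketone, 1 C=O (running total 9).
CH(NHCOCH3): amide, 1 C=O (running total 10).

10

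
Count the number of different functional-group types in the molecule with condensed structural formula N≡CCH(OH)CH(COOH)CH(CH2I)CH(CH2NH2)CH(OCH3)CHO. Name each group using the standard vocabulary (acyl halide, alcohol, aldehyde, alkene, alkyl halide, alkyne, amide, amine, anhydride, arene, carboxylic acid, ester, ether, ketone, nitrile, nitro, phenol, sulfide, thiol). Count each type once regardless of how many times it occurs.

7

Reading the structure from left to right:
  N≡C: N≡C–: carbon triple-bonded to nitrogen → nitrile.
  CH(OH): –OH on an sp³ carbon → alcohol (secondary).
  CH(COOH): pendant –COOH: carbonyl C bonded to C and –OH → carboxylic acid.
  CH(CH2I): pendant –CH2X: halogen on sp³ carbon → alkyl halide.
  CH(CH2NH2): pendant –CH2NH2: N on sp³ C, no adjacent C=O → amine.
  CH(OCH3): pendant –OCH3: C–O–C with sp³ C, no adjacent C=O → ether.
  CHO: terminal –CHO: carbonyl C bonded to H and C → aldehyde.
Distinct types present: alcohol, aldehyde, alkyl halide, amine, carboxylic acid, ether, nitrile.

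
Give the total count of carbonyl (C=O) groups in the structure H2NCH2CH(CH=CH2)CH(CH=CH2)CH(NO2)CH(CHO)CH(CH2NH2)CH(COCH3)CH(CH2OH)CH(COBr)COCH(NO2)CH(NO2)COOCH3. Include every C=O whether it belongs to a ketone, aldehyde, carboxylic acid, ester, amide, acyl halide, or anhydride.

CH(CHO): aldehyde, 1 C=O (running total 1).
CH(COCH3): ketone, 1 C=O (running total 2).
CH(COBr): acyl halide, 1 C=O (running total 3).
CO: ketone, 1 C=O (running total 4).
COOCH3: ester, 1 C=O (running total 5).

5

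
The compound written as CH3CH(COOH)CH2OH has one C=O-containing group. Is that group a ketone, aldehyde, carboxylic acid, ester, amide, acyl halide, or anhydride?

carboxylic acid

The carbonyl is in the CH(COOH) segment: pendant –COOH: carbonyl C bonded to C and –OH → carboxylic acid.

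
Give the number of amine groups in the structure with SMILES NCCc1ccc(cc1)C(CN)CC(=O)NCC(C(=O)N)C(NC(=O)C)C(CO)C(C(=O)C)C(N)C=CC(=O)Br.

Taking each segment in turn:
  H2NCH2: –NH2 on an sp³ carbon with no adjacent C=O → amine.
  C6H4: para-disubstituted benzene ring → arene.
  CH(CH2NH2): pendant –CH2NH2: N on sp³ C, no adjacent C=O → amine.
  CH2CONHCH2: –C(=O)–N– linkage → amide (the N is not an amine).
  CH(CONH2): pendant –CONH2: carbonyl C bonded to C and N → amide.
  CH(NHCOCH3): pendant –NHC(=O)CH3: N bonded to a carbonyl → amide (not amine).
  CH(CH2OH): pendant –CH2OH on an sp³ backbone C → alcohol.
  CH(COCH3): pendant –COCH3: carbonyl C bonded to two carbons → ketone.
  CH(NH2): –NH2 on an sp³ carbon with no adjacent C=O → amine.
  CH=CH: C=C double bond → alkene.
  COBr: –C(=O)Br: carbonyl C bonded to C and to a halogen → acyl halide (not alkyl halide).
Amine appears at: H2NCH2, CH(CH2NH2), CH(NH2) → 3.

3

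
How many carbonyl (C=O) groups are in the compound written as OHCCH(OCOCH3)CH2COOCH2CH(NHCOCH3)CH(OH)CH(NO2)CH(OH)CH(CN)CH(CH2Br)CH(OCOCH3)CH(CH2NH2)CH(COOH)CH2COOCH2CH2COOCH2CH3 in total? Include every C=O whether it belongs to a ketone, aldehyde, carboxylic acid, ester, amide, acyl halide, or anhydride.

8

OHC: aldehyde, 1 C=O (running total 1).
CH(OCOCH3): ester, 1 C=O (running total 2).
CH2COOCH2: ester, 1 C=O (running total 3).
CH(NHCOCH3): amide, 1 C=O (running total 4).
CH(OCOCH3): ester, 1 C=O (running total 5).
CH(COOH): carboxylic acid, 1 C=O (running total 6).
CH2COOCH2: ester, 1 C=O (running total 7).
CH2COOCH2: ester, 1 C=O (running total 8).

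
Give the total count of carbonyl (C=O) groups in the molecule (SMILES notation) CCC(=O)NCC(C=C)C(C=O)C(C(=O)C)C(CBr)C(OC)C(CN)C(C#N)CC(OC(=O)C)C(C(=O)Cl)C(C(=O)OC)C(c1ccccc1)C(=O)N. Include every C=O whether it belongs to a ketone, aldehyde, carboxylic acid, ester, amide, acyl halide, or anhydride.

7

CH2CONHCH2: amide, 1 C=O (running total 1).
CH(CHO): aldehyde, 1 C=O (running total 2).
CH(COCH3): ketone, 1 C=O (running total 3).
CH(OCOCH3): ester, 1 C=O (running total 4).
CH(COCl): acyl halide, 1 C=O (running total 5).
CH(COOCH3): ester, 1 C=O (running total 6).
CONH2: amide, 1 C=O (running total 7).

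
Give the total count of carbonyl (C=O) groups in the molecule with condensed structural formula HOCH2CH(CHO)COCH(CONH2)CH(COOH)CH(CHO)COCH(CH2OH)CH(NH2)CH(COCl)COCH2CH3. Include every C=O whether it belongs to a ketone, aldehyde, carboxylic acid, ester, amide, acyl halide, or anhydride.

8

CH(CHO): aldehyde, 1 C=O (running total 1).
CO: ketone, 1 C=O (running total 2).
CH(CONH2): amide, 1 C=O (running total 3).
CH(COOH): carboxylic acid, 1 C=O (running total 4).
CH(CHO): aldehyde, 1 C=O (running total 5).
CO: ketone, 1 C=O (running total 6).
CH(COCl): acyl halide, 1 C=O (running total 7).
CO: ketone, 1 C=O (running total 8).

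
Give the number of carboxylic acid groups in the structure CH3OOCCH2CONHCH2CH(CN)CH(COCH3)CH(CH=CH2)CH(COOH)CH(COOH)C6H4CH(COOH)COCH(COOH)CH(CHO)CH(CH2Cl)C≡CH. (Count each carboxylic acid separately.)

Working along the chain:
  CH3OOC: CH3O–C(=O)–: carbonyl C bonded to C and to –OCH3 → ester (not ketone + ether).
  CH2CONHCH2: –C(=O)–N– linkage → amide (the N is not an amine).
  CH(CN): pendant –C≡N: nitrile.
  CH(COCH3): pendant –COCH3: carbonyl C bonded to two carbons → ketone.
  CH(CH=CH2): pendant –CH=CH2: C=C double bond → alkene.
  CH(COOH): pendant –COOH: carbonyl C bonded to C and –OH → carboxylic acid.
  CH(COOH): pendant –COOH: carbonyl C bonded to C and –OH → carboxylic acid.
  C6H4: para-disubstituted benzene ring → arene.
  CH(COOH): pendant –COOH: carbonyl C bonded to C and –OH → carboxylic acid.
  CO: –C(=O)– with carbon on both sides → ketone.
  CH(COOH): pendant –COOH: carbonyl C bonded to C and –OH → carboxylic acid.
  CH(CHO): pendant –CHO: carbonyl C bonded to C and H → aldehyde.
  CH(CH2Cl): pendant –CH2X: halogen on sp³ carbon → alkyl halide.
  C≡CH: C≡C triple bond → alkyne.
Carboxylic acid appears at: CH(COOH), CH(COOH), CH(COOH), CH(COOH) → 4.

4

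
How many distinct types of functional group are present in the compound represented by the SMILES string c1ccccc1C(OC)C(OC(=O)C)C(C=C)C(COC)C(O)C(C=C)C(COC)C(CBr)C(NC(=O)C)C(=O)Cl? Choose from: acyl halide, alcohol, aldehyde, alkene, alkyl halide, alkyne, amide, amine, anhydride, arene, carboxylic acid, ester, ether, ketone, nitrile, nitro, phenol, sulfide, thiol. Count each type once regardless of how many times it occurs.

Reading the structure from left to right:
  C6H5: C6H5– phenyl ring → arene.
  CH(OCH3): pendant –OCH3: C–O–C with sp³ C, no adjacent C=O → ether.
  CH(OCOCH3): pendant –OC(=O)CH3: an acyloxy group → ester.
  CH(CH=CH2): pendant –CH=CH2: C=C double bond → alkene.
  CH(CH2OCH3): pendant –CH2OCH3: C–O–C linkage → ether.
  CH(OH): –OH on an sp³ carbon → alcohol (secondary).
  CH(CH=CH2): pendant –CH=CH2: C=C double bond → alkene.
  CH(CH2OCH3): pendant –CH2OCH3: C–O–C linkage → ether.
  CH(CH2Br): pendant –CH2X: halogen on sp³ carbon → alkyl halide.
  CH(NHCOCH3): pendant –NHC(=O)CH3: N bonded to a carbonyl → amide (not amine).
  COCl: –C(=O)Cl: carbonyl C bonded to C and to a halogen → acyl halide (not alkyl halide).
Distinct types present: acyl halide, alcohol, alkene, alkyl halide, amide, arene, ester, ether.

8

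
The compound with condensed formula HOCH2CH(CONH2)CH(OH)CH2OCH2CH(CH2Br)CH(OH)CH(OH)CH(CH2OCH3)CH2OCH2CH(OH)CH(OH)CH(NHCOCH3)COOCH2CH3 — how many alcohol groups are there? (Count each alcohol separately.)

6

HO– on an sp³ carbon → alcohol.
pendant –CONH2: carbonyl C bonded to C and N → amide.
–OH on an sp³ carbon → alcohol (secondary).
C–O–C with sp³ carbons on both sides and no adjacent C=O → ether.
pendant –CH2X: halogen on sp³ carbon → alkyl halide.
–OH on an sp³ carbon → alcohol (secondary).
–OH on an sp³ carbon → alcohol (secondary).
pendant –CH2OCH3: C–O–C linkage → ether.
C–O–C with sp³ carbons on both sides and no adjacent C=O → ether.
–OH on an sp³ carbon → alcohol (secondary).
–OH on an sp³ carbon → alcohol (secondary).
pendant –NHC(=O)CH3: N bonded to a carbonyl → amide (not amine).
–C(=O)OCH2CH3: carbonyl C bonded to C and to –OEt → ester.
Alcohol appears at: HOCH2, CH(OH), CH(OH), CH(OH), CH(OH), CH(OH) → 6.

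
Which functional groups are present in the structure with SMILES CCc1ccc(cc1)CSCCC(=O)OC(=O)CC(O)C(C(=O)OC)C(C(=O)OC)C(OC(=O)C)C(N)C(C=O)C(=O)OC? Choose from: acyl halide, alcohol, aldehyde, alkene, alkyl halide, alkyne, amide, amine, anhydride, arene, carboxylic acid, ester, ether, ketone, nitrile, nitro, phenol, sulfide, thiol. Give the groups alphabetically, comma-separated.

alcohol, aldehyde, amine, anhydride, arene, ester, sulfide

Taking each segment in turn:
  C6H4: para-disubstituted benzene ring → arene.
  CH2SCH2: C–S–C linkage → sulfide (thioether).
  CH2CO-O-COCH2: two acyl groups sharing one oxygen, –C(=O)–O–C(=O)– → anhydride.
  CH(OH): –OH on an sp³ carbon → alcohol (secondary).
  CH(COOCH3): pendant –COOCH3: carbonyl C bonded to C and –OCH3 → ester.
  CH(COOCH3): pendant –COOCH3: carbonyl C bonded to C and –OCH3 → ester.
  CH(OCOCH3): pendant –OC(=O)CH3: an acyloxy group → ester.
  CH(NH2): –NH2 on an sp³ carbon with no adjacent C=O → amine.
  CH(CHO): pendant –CHO: carbonyl C bonded to C and H → aldehyde.
  COOCH3: –C(=O)OCH3: carbonyl C bonded to C and to –OCH3 → ester (not ketone + ether).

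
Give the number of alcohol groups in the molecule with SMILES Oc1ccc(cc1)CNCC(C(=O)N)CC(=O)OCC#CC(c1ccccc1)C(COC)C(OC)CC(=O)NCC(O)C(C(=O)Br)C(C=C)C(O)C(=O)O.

2

–OH attached directly to an aromatic ring → phenol (not alcohol); the ring itself is an arene.
C–N–C with sp³ carbons and no adjacent C=O → amine (secondary).
pendant –CONH2: carbonyl C bonded to C and N → amide.
–C(=O)–O–C with C on the carbonyl side → ester.
C≡C triple bond → alkyne.
pendant –C6H5: benzene ring → arene.
pendant –CH2OCH3: C–O–C linkage → ether.
pendant –OCH3: C–O–C with sp³ C, no adjacent C=O → ether.
–C(=O)–N– linkage → amide (the N is not an amine).
–OH on an sp³ carbon → alcohol (secondary).
pendant –C(=O)X: carbonyl C bonded to C and halogen → acyl halide.
pendant –CH=CH2: C=C double bond → alkene.
–OH on an sp³ carbon → alcohol (secondary).
–COOH: carbonyl C bonded to –OH and C → carboxylic acid (the –OH is not a separate alcohol).
Alcohol appears at: CH(OH), CH(OH) → 2.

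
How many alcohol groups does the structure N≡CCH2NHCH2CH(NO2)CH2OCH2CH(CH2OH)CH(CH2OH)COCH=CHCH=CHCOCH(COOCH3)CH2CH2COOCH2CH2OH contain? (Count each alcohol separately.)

3

Working along the chain:
  N≡C: N≡C–: carbon triple-bonded to nitrogen → nitrile.
  CH2NHCH2: C–N–C with sp³ carbons and no adjacent C=O → amine (secondary).
  CH(NO2): –NO2 on an sp³ carbon → nitro (the N=O is not a carbonyl).
  CH2OCH2: C–O–C with sp³ carbons on both sides and no adjacent C=O → ether.
  CH(CH2OH): pendant –CH2OH on an sp³ backbone C → alcohol.
  CH(CH2OH): pendant –CH2OH on an sp³ backbone C → alcohol.
  CO: –C(=O)– with carbon on both sides → ketone.
  CH=CH: C=C double bond → alkene.
  CH=CH: C=C double bond → alkene.
  CO: –C(=O)– with carbon on both sides → ketone.
  CH(COOCH3): pendant –COOCH3: carbonyl C bonded to C and –OCH3 → ester.
  CH2COOCH2: –C(=O)–O–C with C on the carbonyl side → ester.
  CH2OH: –OH on an sp³ carbon → alcohol.
Alcohol appears at: CH(CH2OH), CH(CH2OH), CH2OH → 3.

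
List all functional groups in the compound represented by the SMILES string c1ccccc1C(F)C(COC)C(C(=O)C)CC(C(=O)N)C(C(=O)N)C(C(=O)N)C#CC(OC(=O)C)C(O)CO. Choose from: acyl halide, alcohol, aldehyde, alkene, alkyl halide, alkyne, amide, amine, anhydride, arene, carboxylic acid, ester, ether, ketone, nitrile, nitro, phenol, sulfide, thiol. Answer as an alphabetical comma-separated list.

alcohol, alkyl halide, alkyne, amide, arene, ester, ether, ketone

Taking each segment in turn:
  C6H5: C6H5– phenyl ring → arene.
  CH(F): halogen on an sp³ carbon → alkyl halide.
  CH(CH2OCH3): pendant –CH2OCH3: C–O–C linkage → ether.
  CH(COCH3): pendant –COCH3: carbonyl C bonded to two carbons → ketone.
  CH(CONH2): pendant –CONH2: carbonyl C bonded to C and N → amide.
  CH(CONH2): pendant –CONH2: carbonyl C bonded to C and N → amide.
  CH(CONH2): pendant –CONH2: carbonyl C bonded to C and N → amide.
  C≡C: C≡C triple bond → alkyne.
  CH(OCOCH3): pendant –OC(=O)CH3: an acyloxy group → ester.
  CH(OH): –OH on an sp³ carbon → alcohol (secondary).
  CH2OH: –OH on an sp³ carbon → alcohol.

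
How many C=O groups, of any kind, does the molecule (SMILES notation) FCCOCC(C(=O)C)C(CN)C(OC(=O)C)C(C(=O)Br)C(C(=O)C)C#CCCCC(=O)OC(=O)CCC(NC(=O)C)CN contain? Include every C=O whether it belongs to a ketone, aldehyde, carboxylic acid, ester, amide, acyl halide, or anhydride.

CH(COCH3): ketone, 1 C=O (running total 1).
CH(OCOCH3): ester, 1 C=O (running total 2).
CH(COBr): acyl halide, 1 C=O (running total 3).
CH(COCH3): ketone, 1 C=O (running total 4).
CH2CO-O-COCH2: anhydride, 2 C=O (running total 6).
CH(NHCOCH3): amide, 1 C=O (running total 7).

7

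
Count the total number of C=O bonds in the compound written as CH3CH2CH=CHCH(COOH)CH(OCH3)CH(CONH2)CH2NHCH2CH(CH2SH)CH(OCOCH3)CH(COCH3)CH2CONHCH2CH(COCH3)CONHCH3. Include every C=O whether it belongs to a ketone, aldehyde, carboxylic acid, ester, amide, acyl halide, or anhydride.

7

CH(COOH): carboxylic acid, 1 C=O (running total 1).
CH(CONH2): amide, 1 C=O (running total 2).
CH(OCOCH3): ester, 1 C=O (running total 3).
CH(COCH3): ketone, 1 C=O (running total 4).
CH2CONHCH2: amide, 1 C=O (running total 5).
CH(COCH3): ketone, 1 C=O (running total 6).
CONHCH3: amide, 1 C=O (running total 7).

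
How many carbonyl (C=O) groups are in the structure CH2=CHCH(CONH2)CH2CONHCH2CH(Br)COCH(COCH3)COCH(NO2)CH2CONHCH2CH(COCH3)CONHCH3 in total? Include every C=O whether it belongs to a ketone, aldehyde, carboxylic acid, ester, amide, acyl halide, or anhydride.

CH(CONH2): amide, 1 C=O (running total 1).
CH2CONHCH2: amide, 1 C=O (running total 2).
CO: ketone, 1 C=O (running total 3).
CH(COCH3): ketone, 1 C=O (running total 4).
CO: ketone, 1 C=O (running total 5).
CH2CONHCH2: amide, 1 C=O (running total 6).
CH(COCH3): ketone, 1 C=O (running total 7).
CONHCH3: amide, 1 C=O (running total 8).

8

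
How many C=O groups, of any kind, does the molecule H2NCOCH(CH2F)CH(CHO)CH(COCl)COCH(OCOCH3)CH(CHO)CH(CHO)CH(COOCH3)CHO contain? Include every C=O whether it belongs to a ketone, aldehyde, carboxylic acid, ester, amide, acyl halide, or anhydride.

9

H2NCO: amide, 1 C=O (running total 1).
CH(CHO): aldehyde, 1 C=O (running total 2).
CH(COCl): acyl halide, 1 C=O (running total 3).
CO: ketone, 1 C=O (running total 4).
CH(OCOCH3): ester, 1 C=O (running total 5).
CH(CHO): aldehyde, 1 C=O (running total 6).
CH(CHO): aldehyde, 1 C=O (running total 7).
CH(COOCH3): ester, 1 C=O (running total 8).
CHO: aldehyde, 1 C=O (running total 9).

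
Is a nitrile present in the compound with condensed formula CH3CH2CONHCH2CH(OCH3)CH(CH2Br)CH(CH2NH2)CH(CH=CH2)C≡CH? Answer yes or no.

Working along the chain:
  CH2CONHCH2: –C(=O)–N– linkage → amide (the N is not an amine).
  CH(OCH3): pendant –OCH3: C–O–C with sp³ C, no adjacent C=O → ether.
  CH(CH2Br): pendant –CH2X: halogen on sp³ carbon → alkyl halide.
  CH(CH2NH2): pendant –CH2NH2: N on sp³ C, no adjacent C=O → amine.
  CH(CH=CH2): pendant –CH=CH2: C=C double bond → alkene.
  C≡CH: C≡C triple bond → alkyne.
In C≡CH, the triple bond is C≡C, not C≡N.
The groups actually present are: alkene, alkyl halide, alkyne, amide, amine, ether.

no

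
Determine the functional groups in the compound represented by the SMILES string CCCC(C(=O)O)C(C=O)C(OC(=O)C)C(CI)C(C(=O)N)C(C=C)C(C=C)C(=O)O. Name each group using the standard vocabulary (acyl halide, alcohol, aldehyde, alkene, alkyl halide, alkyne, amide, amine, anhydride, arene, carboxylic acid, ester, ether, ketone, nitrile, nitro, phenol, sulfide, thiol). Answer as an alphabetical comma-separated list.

aldehyde, alkene, alkyl halide, amide, carboxylic acid, ester

Taking each segment in turn:
  CH(COOH): pendant –COOH: carbonyl C bonded to C and –OH → carboxylic acid.
  CH(CHO): pendant –CHO: carbonyl C bonded to C and H → aldehyde.
  CH(OCOCH3): pendant –OC(=O)CH3: an acyloxy group → ester.
  CH(CH2I): pendant –CH2X: halogen on sp³ carbon → alkyl halide.
  CH(CONH2): pendant –CONH2: carbonyl C bonded to C and N → amide.
  CH(CH=CH2): pendant –CH=CH2: C=C double bond → alkene.
  CH(CH=CH2): pendant –CH=CH2: C=C double bond → alkene.
  COOH: –COOH: carbonyl C bonded to –OH and C → carboxylic acid (the –OH is not a separate alcohol).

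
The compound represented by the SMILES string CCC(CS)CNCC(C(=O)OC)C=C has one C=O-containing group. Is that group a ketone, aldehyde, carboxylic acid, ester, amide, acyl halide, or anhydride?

The carbonyl is in the CH(COOCH3) segment: pendant –COOCH3: carbonyl C bonded to C and –OCH3 → ester.

ester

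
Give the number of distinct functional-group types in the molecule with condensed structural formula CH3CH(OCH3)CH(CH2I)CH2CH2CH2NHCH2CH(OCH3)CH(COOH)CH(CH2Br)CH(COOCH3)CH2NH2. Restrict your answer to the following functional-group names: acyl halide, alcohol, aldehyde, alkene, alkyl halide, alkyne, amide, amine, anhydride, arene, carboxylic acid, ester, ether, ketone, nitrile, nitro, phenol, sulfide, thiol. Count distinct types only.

pendant –OCH3: C–O–C with sp³ C, no adjacent C=O → ether.
pendant –CH2X: halogen on sp³ carbon → alkyl halide.
C–N–C with sp³ carbons and no adjacent C=O → amine (secondary).
pendant –OCH3: C–O–C with sp³ C, no adjacent C=O → ether.
pendant –COOH: carbonyl C bonded to C and –OH → carboxylic acid.
pendant –CH2X: halogen on sp³ carbon → alkyl halide.
pendant –COOCH3: carbonyl C bonded to C and –OCH3 → ester.
–NH2 on an sp³ carbon with no adjacent C=O → amine.
Distinct types present: alkyl halide, amine, carboxylic acid, ester, ether.

5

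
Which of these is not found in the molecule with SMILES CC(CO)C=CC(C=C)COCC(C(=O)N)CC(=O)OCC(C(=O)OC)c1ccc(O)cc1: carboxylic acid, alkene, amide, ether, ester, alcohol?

carboxylic acid

ether: present (CH2OCH2 — C–O–C with sp³ carbons on both sides and no adjacent C=O → ether).
amide: present (CH(CONH2) — pendant –CONH2: carbonyl C bonded to C and N → amide).
alkene: present (CH=CH — C=C double bond → alkene).
alcohol: present (CH(CH2OH) — pendant –CH2OH on an sp³ backbone C → alcohol).
ester: present (CH2COOCH2 — –C(=O)–O–C with C on the carbonyl side → ester).
carboxylic acid: absent. In each of CH2COOCH2 and CH(COOCH3), the acyl oxygen is bonded to carbon (–O–C), not to H, so this is an ester. In CH(CONH2), the carbonyl is bonded to nitrogen, not to –OH; that is an amide.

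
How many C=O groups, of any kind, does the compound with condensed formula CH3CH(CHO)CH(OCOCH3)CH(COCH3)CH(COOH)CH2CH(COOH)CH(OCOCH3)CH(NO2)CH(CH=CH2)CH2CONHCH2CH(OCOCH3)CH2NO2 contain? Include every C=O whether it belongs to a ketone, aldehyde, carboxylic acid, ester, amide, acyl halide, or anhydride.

8

CH(CHO): aldehyde, 1 C=O (running total 1).
CH(OCOCH3): ester, 1 C=O (running total 2).
CH(COCH3): ketone, 1 C=O (running total 3).
CH(COOH): carboxylic acid, 1 C=O (running total 4).
CH(COOH): carboxylic acid, 1 C=O (running total 5).
CH(OCOCH3): ester, 1 C=O (running total 6).
CH2CONHCH2: amide, 1 C=O (running total 7).
CH(OCOCH3): ester, 1 C=O (running total 8).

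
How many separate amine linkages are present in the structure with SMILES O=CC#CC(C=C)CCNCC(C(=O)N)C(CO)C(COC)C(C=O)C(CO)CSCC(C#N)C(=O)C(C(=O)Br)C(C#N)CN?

2

Reading the structure from left to right:
  OHC: terminal –CHO: carbonyl C bonded to H and C → aldehyde.
  C≡C: C≡C triple bond → alkyne.
  CH(CH=CH2): pendant –CH=CH2: C=C double bond → alkene.
  CH2NHCH2: C–N–C with sp³ carbons and no adjacent C=O → amine (secondary).
  CH(CONH2): pendant –CONH2: carbonyl C bonded to C and N → amide.
  CH(CH2OH): pendant –CH2OH on an sp³ backbone C → alcohol.
  CH(CH2OCH3): pendant –CH2OCH3: C–O–C linkage → ether.
  CH(CHO): pendant –CHO: carbonyl C bonded to C and H → aldehyde.
  CH(CH2OH): pendant –CH2OH on an sp³ backbone C → alcohol.
  CH2SCH2: C–S–C linkage → sulfide (thioether).
  CH(CN): pendant –C≡N: nitrile.
  CO: –C(=O)– with carbon on both sides → ketone.
  CH(COBr): pendant –C(=O)X: carbonyl C bonded to C and halogen → acyl halide.
  CH(CN): pendant –C≡N: nitrile.
  CH2NH2: –NH2 on an sp³ carbon with no adjacent C=O → amine.
Amine appears at: CH2NHCH2, CH2NH2 → 2.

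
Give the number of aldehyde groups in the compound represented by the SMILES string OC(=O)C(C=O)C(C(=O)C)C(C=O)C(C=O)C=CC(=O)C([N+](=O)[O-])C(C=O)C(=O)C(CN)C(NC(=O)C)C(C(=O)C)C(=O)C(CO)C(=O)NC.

4

–COOH: carbonyl C bonded to –OH and C → carboxylic acid (the –OH is not a separate alcohol).
pendant –CHO: carbonyl C bonded to C and H → aldehyde.
pendant –COCH3: carbonyl C bonded to two carbons → ketone.
pendant –CHO: carbonyl C bonded to C and H → aldehyde.
pendant –CHO: carbonyl C bonded to C and H → aldehyde.
C=C double bond → alkene.
–C(=O)– with carbon on both sides → ketone.
–NO2 on an sp³ carbon → nitro (the N=O is not a carbonyl).
pendant –CHO: carbonyl C bonded to C and H → aldehyde.
–C(=O)– with carbon on both sides → ketone.
pendant –CH2NH2: N on sp³ C, no adjacent C=O → amine.
pendant –NHC(=O)CH3: N bonded to a carbonyl → amide (not amine).
pendant –COCH3: carbonyl C bonded to two carbons → ketone.
–C(=O)– with carbon on both sides → ketone.
pendant –CH2OH on an sp³ backbone C → alcohol.
–C(=O)NHCH3: carbonyl C bonded to C and to N → amide (the N is not an amine).
Aldehyde appears at: CH(CHO), CH(CHO), CH(CHO), CH(CHO) → 4.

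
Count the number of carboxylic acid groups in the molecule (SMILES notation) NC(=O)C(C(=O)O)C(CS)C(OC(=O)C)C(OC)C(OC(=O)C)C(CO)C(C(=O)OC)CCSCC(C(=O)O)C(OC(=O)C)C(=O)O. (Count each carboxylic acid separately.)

3

–C(=O)NH2: carbonyl C bonded to C and to N → amide (the N is not a separate amine).
pendant –COOH: carbonyl C bonded to C and –OH → carboxylic acid.
pendant –CH2SH → thiol.
pendant –OC(=O)CH3: an acyloxy group → ester.
pendant –OCH3: C–O–C with sp³ C, no adjacent C=O → ether.
pendant –OC(=O)CH3: an acyloxy group → ester.
pendant –CH2OH on an sp³ backbone C → alcohol.
pendant –COOCH3: carbonyl C bonded to C and –OCH3 → ester.
C–S–C linkage → sulfide (thioether).
pendant –COOH: carbonyl C bonded to C and –OH → carboxylic acid.
pendant –OC(=O)CH3: an acyloxy group → ester.
–COOH: carbonyl C bonded to –OH and C → carboxylic acid (the –OH is not a separate alcohol).
Carboxylic acid appears at: CH(COOH), CH(COOH), COOH → 3.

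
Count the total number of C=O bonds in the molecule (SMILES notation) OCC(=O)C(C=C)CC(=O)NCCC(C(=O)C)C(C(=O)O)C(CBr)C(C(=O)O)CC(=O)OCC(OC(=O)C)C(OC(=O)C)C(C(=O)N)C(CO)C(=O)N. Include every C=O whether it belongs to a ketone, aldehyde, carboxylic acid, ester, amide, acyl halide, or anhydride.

10

CO: ketone, 1 C=O (running total 1).
CH2CONHCH2: amide, 1 C=O (running total 2).
CH(COCH3): ketone, 1 C=O (running total 3).
CH(COOH): carboxylic acid, 1 C=O (running total 4).
CH(COOH): carboxylic acid, 1 C=O (running total 5).
CH2COOCH2: ester, 1 C=O (running total 6).
CH(OCOCH3): ester, 1 C=O (running total 7).
CH(OCOCH3): ester, 1 C=O (running total 8).
CH(CONH2): amide, 1 C=O (running total 9).
CONH2: amide, 1 C=O (running total 10).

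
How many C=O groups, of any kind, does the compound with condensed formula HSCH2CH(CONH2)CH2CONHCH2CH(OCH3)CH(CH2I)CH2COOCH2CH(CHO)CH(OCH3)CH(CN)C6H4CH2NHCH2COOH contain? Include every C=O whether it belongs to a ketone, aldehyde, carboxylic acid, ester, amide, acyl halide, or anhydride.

CH(CONH2): amide, 1 C=O (running total 1).
CH2CONHCH2: amide, 1 C=O (running total 2).
CH2COOCH2: ester, 1 C=O (running total 3).
CH(CHO): aldehyde, 1 C=O (running total 4).
COOH: carboxylic acid, 1 C=O (running total 5).

5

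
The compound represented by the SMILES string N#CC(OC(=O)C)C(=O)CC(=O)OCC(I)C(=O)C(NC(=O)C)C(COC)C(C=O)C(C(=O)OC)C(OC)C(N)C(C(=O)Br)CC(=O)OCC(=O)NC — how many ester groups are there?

4

N≡C–: carbon triple-bonded to nitrogen → nitrile.
pendant –OC(=O)CH3: an acyloxy group → ester.
–C(=O)– with carbon on both sides → ketone.
–C(=O)–O–C with C on the carbonyl side → ester.
halogen on an sp³ carbon → alkyl halide.
–C(=O)– with carbon on both sides → ketone.
pendant –NHC(=O)CH3: N bonded to a carbonyl → amide (not amine).
pendant –CH2OCH3: C–O–C linkage → ether.
pendant –CHO: carbonyl C bonded to C and H → aldehyde.
pendant –COOCH3: carbonyl C bonded to C and –OCH3 → ester.
pendant –OCH3: C–O–C with sp³ C, no adjacent C=O → ether.
–NH2 on an sp³ carbon with no adjacent C=O → amine.
pendant –C(=O)X: carbonyl C bonded to C and halogen → acyl halide.
–C(=O)–O–C with C on the carbonyl side → ester.
–C(=O)NHCH3: carbonyl C bonded to C and to N → amide (the N is not an amine).
Ester appears at: CH(OCOCH3), CH2COOCH2, CH(COOCH3), CH2COOCH2 → 4.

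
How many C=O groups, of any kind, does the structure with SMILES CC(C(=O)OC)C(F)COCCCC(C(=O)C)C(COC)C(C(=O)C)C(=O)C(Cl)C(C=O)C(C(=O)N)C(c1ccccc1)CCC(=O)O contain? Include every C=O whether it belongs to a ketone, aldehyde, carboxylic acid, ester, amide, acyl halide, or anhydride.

CH(COOCH3): ester, 1 C=O (running total 1).
CH(COCH3): ketone, 1 C=O (running total 2).
CH(COCH3): ketone, 1 C=O (running total 3).
CO: ketone, 1 C=O (running total 4).
CH(CHO): aldehyde, 1 C=O (running total 5).
CH(CONH2): amide, 1 C=O (running total 6).
COOH: carboxylic acid, 1 C=O (running total 7).

7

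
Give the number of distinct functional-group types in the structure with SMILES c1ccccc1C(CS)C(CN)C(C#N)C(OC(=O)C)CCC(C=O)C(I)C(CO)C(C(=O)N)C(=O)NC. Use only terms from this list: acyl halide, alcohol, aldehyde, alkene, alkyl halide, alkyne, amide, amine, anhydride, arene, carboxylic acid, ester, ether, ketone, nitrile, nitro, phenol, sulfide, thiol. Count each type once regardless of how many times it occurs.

C6H5– phenyl ring → arene.
pendant –CH2SH → thiol.
pendant –CH2NH2: N on sp³ C, no adjacent C=O → amine.
pendant –C≡N: nitrile.
pendant –OC(=O)CH3: an acyloxy group → ester.
pendant –CHO: carbonyl C bonded to C and H → aldehyde.
halogen on an sp³ carbon → alkyl halide.
pendant –CH2OH on an sp³ backbone C → alcohol.
pendant –CONH2: carbonyl C bonded to C and N → amide.
–C(=O)NHCH3: carbonyl C bonded to C and to N → amide (the N is not an amine).
Distinct types present: alcohol, aldehyde, alkyl halide, amide, amine, arene, ester, nitrile, thiol.

9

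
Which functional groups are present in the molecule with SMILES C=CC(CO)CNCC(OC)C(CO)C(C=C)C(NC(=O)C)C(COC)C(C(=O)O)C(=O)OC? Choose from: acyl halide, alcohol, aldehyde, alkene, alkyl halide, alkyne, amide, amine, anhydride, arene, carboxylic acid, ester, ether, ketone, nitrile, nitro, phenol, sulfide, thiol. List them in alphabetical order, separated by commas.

C=C double bond → alkene.
pendant –CH2OH on an sp³ backbone C → alcohol.
C–N–C with sp³ carbons and no adjacent C=O → amine (secondary).
pendant –OCH3: C–O–C with sp³ C, no adjacent C=O → ether.
pendant –CH2OH on an sp³ backbone C → alcohol.
pendant –CH=CH2: C=C double bond → alkene.
pendant –NHC(=O)CH3: N bonded to a carbonyl → amide (not amine).
pendant –CH2OCH3: C–O–C linkage → ether.
pendant –COOH: carbonyl C bonded to C and –OH → carboxylic acid.
–C(=O)OCH3: carbonyl C bonded to C and to –OCH3 → ester (not ketone + ether).

alcohol, alkene, amide, amine, carboxylic acid, ester, ether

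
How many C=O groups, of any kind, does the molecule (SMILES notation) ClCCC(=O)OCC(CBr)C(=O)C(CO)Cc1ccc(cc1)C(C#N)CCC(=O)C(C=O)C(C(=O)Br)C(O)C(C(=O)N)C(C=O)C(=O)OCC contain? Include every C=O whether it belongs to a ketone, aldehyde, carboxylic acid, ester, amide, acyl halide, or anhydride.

CH2COOCH2: ester, 1 C=O (running total 1).
CO: ketone, 1 C=O (running total 2).
CO: ketone, 1 C=O (running total 3).
CH(CHO): aldehyde, 1 C=O (running total 4).
CH(COBr): acyl halide, 1 C=O (running total 5).
CH(CONH2): amide, 1 C=O (running total 6).
CH(CHO): aldehyde, 1 C=O (running total 7).
COOCH2CH3: ester, 1 C=O (running total 8).

8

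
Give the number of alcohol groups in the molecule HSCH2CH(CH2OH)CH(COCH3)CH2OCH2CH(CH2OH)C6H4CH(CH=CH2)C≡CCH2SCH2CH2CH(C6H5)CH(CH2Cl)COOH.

2

Taking each segment in turn:
  HSCH2: –SH on an sp³ carbon → thiol.
  CH(CH2OH): pendant –CH2OH on an sp³ backbone C → alcohol.
  CH(COCH3): pendant –COCH3: carbonyl C bonded to two carbons → ketone.
  CH2OCH2: C–O–C with sp³ carbons on both sides and no adjacent C=O → ether.
  CH(CH2OH): pendant –CH2OH on an sp³ backbone C → alcohol.
  C6H4: para-disubstituted benzene ring → arene.
  CH(CH=CH2): pendant –CH=CH2: C=C double bond → alkene.
  C≡C: C≡C triple bond → alkyne.
  CH2SCH2: C–S–C linkage → sulfide (thioether).
  CH(C6H5): pendant –C6H5: benzene ring → arene.
  CH(CH2Cl): pendant –CH2X: halogen on sp³ carbon → alkyl halide.
  COOH: –COOH: carbonyl C bonded to –OH and C → carboxylic acid (the –OH is not a separate alcohol).
Alcohol appears at: CH(CH2OH), CH(CH2OH) → 2.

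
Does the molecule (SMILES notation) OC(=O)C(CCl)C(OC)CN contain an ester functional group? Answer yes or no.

Taking each segment in turn:
  HOOC: –COOH: carbonyl C bonded to –OH and C → carboxylic acid (the –OH is not a separate alcohol).
  CH(CH2Cl): pendant –CH2X: halogen on sp³ carbon → alkyl halide.
  CH(OCH3): pendant –OCH3: C–O–C with sp³ C, no adjacent C=O → ether.
  CH2NH2: –NH2 on an sp³ carbon with no adjacent C=O → amine.
The groups actually present are: alkyl halide, amine, carboxylic acid, ether.

no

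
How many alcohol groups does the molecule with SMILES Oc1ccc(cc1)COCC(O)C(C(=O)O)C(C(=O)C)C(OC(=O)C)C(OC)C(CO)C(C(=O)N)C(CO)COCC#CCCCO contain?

–OH attached directly to an aromatic ring → phenol (not alcohol); the ring itself is an arene.
C–O–C with sp³ carbons on both sides and no adjacent C=O → ether.
–OH on an sp³ carbon → alcohol (secondary).
pendant –COOH: carbonyl C bonded to C and –OH → carboxylic acid.
pendant –COCH3: carbonyl C bonded to two carbons → ketone.
pendant –OC(=O)CH3: an acyloxy group → ester.
pendant –OCH3: C–O–C with sp³ C, no adjacent C=O → ether.
pendant –CH2OH on an sp³ backbone C → alcohol.
pendant –CONH2: carbonyl C bonded to C and N → amide.
pendant –CH2OH on an sp³ backbone C → alcohol.
C–O–C with sp³ carbons on both sides and no adjacent C=O → ether.
C≡C triple bond → alkyne.
–OH on an sp³ carbon → alcohol.
Alcohol appears at: CH(OH), CH(CH2OH), CH(CH2OH), CH2OH → 4.

4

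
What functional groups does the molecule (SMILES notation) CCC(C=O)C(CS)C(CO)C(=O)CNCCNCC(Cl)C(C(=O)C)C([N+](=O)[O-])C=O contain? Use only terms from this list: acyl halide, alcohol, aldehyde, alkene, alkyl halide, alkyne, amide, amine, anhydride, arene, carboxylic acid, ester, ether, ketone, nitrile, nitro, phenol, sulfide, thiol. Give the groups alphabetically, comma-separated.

Taking each segment in turn:
  CH(CHO): pendant –CHO: carbonyl C bonded to C and H → aldehyde.
  CH(CH2SH): pendant –CH2SH → thiol.
  CH(CH2OH): pendant –CH2OH on an sp³ backbone C → alcohol.
  CO: –C(=O)– with carbon on both sides → ketone.
  CH2NHCH2: C–N–C with sp³ carbons and no adjacent C=O → amine (secondary).
  CH2NHCH2: C–N–C with sp³ carbons and no adjacent C=O → amine (secondary).
  CH(Cl): halogen on an sp³ carbon → alkyl halide.
  CH(COCH3): pendant –COCH3: carbonyl C bonded to two carbons → ketone.
  CH(NO2): –NO2 on an sp³ carbon → nitro (the N=O is not a carbonyl).
  CHO: terminal –CHO: carbonyl C bonded to H and C → aldehyde.

alcohol, aldehyde, alkyl halide, amine, ketone, nitro, thiol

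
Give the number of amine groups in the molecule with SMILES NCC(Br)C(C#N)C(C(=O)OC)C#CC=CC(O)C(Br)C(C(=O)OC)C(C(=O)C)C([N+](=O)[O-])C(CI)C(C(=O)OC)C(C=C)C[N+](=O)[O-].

–NH2 on an sp³ carbon with no adjacent C=O → amine.
halogen on an sp³ carbon → alkyl halide.
pendant –C≡N: nitrile.
pendant –COOCH3: carbonyl C bonded to C and –OCH3 → ester.
C≡C triple bond → alkyne.
C=C double bond → alkene.
–OH on an sp³ carbon → alcohol (secondary).
halogen on an sp³ carbon → alkyl halide.
pendant –COOCH3: carbonyl C bonded to C and –OCH3 → ester.
pendant –COCH3: carbonyl C bonded to two carbons → ketone.
–NO2 on an sp³ carbon → nitro (the N=O is not a carbonyl).
pendant –CH2X: halogen on sp³ carbon → alkyl halide.
pendant –COOCH3: carbonyl C bonded to C and –OCH3 → ester.
pendant –CH=CH2: C=C double bond → alkene.
–NO2 on carbon → nitro group.
Amine appears at: H2NCH2 → 1.

1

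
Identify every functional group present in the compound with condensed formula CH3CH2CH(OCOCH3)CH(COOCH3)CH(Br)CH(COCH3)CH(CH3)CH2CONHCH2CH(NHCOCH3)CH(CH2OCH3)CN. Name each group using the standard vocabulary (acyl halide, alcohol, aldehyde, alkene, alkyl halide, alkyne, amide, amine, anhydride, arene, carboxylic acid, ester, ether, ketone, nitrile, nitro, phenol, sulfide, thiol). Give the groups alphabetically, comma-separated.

alkyl halide, amide, ester, ether, ketone, nitrile

pendant –OC(=O)CH3: an acyloxy group → ester.
pendant –COOCH3: carbonyl C bonded to C and –OCH3 → ester.
halogen on an sp³ carbon → alkyl halide.
pendant –COCH3: carbonyl C bonded to two carbons → ketone.
–C(=O)–N– linkage → amide (the N is not an amine).
pendant –NHC(=O)CH3: N bonded to a carbonyl → amide (not amine).
pendant –CH2OCH3: C–O–C linkage → ether.
–C≡N: carbon triple-bonded to nitrogen → nitrile.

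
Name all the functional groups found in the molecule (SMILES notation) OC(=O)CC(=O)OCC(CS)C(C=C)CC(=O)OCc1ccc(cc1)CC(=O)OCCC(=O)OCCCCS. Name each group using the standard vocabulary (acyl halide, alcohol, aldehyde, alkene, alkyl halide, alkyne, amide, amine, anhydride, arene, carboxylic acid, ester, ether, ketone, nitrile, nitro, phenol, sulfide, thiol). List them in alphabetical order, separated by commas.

Taking each segment in turn:
  HOOC: –COOH: carbonyl C bonded to –OH and C → carboxylic acid (the –OH is not a separate alcohol).
  CH2COOCH2: –C(=O)–O–C with C on the carbonyl side → ester.
  CH(CH2SH): pendant –CH2SH → thiol.
  CH(CH=CH2): pendant –CH=CH2: C=C double bond → alkene.
  CH2COOCH2: –C(=O)–O–C with C on the carbonyl side → ester.
  C6H4: para-disubstituted benzene ring → arene.
  CH2COOCH2: –C(=O)–O–C with C on the carbonyl side → ester.
  CH2COOCH2: –C(=O)–O–C with C on the carbonyl side → ester.
  CH2SH: –SH on an sp³ carbon → thiol.

alkene, arene, carboxylic acid, ester, thiol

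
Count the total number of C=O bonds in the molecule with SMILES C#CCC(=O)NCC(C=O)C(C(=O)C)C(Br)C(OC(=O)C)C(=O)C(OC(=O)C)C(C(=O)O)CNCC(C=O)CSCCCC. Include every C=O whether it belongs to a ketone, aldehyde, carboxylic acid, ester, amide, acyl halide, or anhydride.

8

CH2CONHCH2: amide, 1 C=O (running total 1).
CH(CHO): aldehyde, 1 C=O (running total 2).
CH(COCH3): ketone, 1 C=O (running total 3).
CH(OCOCH3): ester, 1 C=O (running total 4).
CO: ketone, 1 C=O (running total 5).
CH(OCOCH3): ester, 1 C=O (running total 6).
CH(COOH): carboxylic acid, 1 C=O (running total 7).
CH(CHO): aldehyde, 1 C=O (running total 8).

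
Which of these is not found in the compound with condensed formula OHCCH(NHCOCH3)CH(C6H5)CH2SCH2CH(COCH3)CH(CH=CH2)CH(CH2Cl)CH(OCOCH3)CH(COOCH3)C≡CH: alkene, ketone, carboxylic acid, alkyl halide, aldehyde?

alkene: present (CH(CH=CH2) — pendant –CH=CH2: C=C double bond → alkene).
alkyl halide: present (CH(CH2Cl) — pendant –CH2X: halogen on sp³ carbon → alkyl halide).
ketone: present (CH(COCH3) — pendant –COCH3: carbonyl C bonded to two carbons → ketone).
aldehyde: present (OHC — terminal –CHO: carbonyl C bonded to H and C → aldehyde).
carboxylic acid: absent. In each of CH(OCOCH3) and CH(COOCH3), the acyl oxygen is bonded to carbon (–O–C), not to H, so this is an ester. In CH(NHCOCH3), the carbonyl is bonded to nitrogen, not to –OH; that is an amide.

carboxylic acid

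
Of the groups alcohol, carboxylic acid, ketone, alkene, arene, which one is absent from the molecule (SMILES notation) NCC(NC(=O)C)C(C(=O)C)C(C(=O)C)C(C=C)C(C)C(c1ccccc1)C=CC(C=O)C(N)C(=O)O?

alcohol

ketone: present (CH(COCH3) — pendant –COCH3: carbonyl C bonded to two carbons → ketone).
alkene: present (CH(CH=CH2) — pendant –CH=CH2: C=C double bond → alkene).
carboxylic acid: present (COOH — –COOH: carbonyl C bonded to –OH and C → carboxylic acid (the –OH is not a separate alcohol)).
arene: present (CH(C6H5) — pendant –C6H5: benzene ring → arene).
alcohol: absent. In COOH, the –OH sits on a carbonyl carbon, making it part of a carboxylic acid, not an alcohol.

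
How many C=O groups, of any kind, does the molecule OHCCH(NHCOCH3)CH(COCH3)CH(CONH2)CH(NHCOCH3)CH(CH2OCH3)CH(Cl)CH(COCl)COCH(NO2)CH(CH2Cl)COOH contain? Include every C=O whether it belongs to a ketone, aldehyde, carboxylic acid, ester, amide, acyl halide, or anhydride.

8

OHC: aldehyde, 1 C=O (running total 1).
CH(NHCOCH3): amide, 1 C=O (running total 2).
CH(COCH3): ketone, 1 C=O (running total 3).
CH(CONH2): amide, 1 C=O (running total 4).
CH(NHCOCH3): amide, 1 C=O (running total 5).
CH(COCl): acyl halide, 1 C=O (running total 6).
CO: ketone, 1 C=O (running total 7).
COOH: carboxylic acid, 1 C=O (running total 8).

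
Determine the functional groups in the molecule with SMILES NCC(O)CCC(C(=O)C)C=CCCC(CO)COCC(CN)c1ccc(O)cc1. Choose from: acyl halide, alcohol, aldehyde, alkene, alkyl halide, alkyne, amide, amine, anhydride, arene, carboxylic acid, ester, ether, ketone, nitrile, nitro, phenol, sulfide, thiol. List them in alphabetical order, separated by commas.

alcohol, alkene, amine, arene, ether, ketone, phenol

Reading the structure from left to right:
  H2NCH2: –NH2 on an sp³ carbon with no adjacent C=O → amine.
  CH(OH): –OH on an sp³ carbon → alcohol (secondary).
  CH(COCH3): pendant –COCH3: carbonyl C bonded to two carbons → ketone.
  CH=CH: C=C double bond → alkene.
  CH(CH2OH): pendant –CH2OH on an sp³ backbone C → alcohol.
  CH2OCH2: C–O–C with sp³ carbons on both sides and no adjacent C=O → ether.
  CH(CH2NH2): pendant –CH2NH2: N on sp³ C, no adjacent C=O → amine.
  C6H4OH: –OH attached directly to an aromatic ring → phenol (not alcohol); the ring itself is an arene.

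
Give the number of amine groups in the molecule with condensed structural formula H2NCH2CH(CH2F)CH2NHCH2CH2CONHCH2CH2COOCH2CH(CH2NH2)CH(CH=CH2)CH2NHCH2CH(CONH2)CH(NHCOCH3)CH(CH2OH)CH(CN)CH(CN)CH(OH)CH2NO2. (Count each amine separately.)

4

Reading the structure from left to right:
  H2NCH2: –NH2 on an sp³ carbon with no adjacent C=O → amine.
  CH(CH2F): pendant –CH2X: halogen on sp³ carbon → alkyl halide.
  CH2NHCH2: C–N–C with sp³ carbons and no adjacent C=O → amine (secondary).
  CH2CONHCH2: –C(=O)–N– linkage → amide (the N is not an amine).
  CH2COOCH2: –C(=O)–O–C with C on the carbonyl side → ester.
  CH(CH2NH2): pendant –CH2NH2: N on sp³ C, no adjacent C=O → amine.
  CH(CH=CH2): pendant –CH=CH2: C=C double bond → alkene.
  CH2NHCH2: C–N–C with sp³ carbons and no adjacent C=O → amine (secondary).
  CH(CONH2): pendant –CONH2: carbonyl C bonded to C and N → amide.
  CH(NHCOCH3): pendant –NHC(=O)CH3: N bonded to a carbonyl → amide (not amine).
  CH(CH2OH): pendant –CH2OH on an sp³ backbone C → alcohol.
  CH(CN): pendant –C≡N: nitrile.
  CH(CN): pendant –C≡N: nitrile.
  CH(OH): –OH on an sp³ carbon → alcohol (secondary).
  CH2NO2: –NO2 on carbon → nitro group.
Amine appears at: H2NCH2, CH2NHCH2, CH(CH2NH2), CH2NHCH2 → 4.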